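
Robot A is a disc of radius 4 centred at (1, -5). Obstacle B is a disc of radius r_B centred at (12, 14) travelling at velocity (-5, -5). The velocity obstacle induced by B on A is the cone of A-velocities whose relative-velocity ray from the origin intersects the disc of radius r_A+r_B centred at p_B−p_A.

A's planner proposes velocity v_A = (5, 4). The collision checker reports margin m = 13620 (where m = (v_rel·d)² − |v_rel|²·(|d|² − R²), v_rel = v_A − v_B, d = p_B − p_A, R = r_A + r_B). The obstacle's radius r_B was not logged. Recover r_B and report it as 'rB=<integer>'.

m = 13620
d = (11, 19);  v_rel = (10, 9),  |v_rel|² = 181
v_rel×d = (10)·(19) − (9)·(11) = 91
since m = R²·181 − 91²:  R² = (8281 + 13620) / 181 = 121
R = √121 = 11  ⇒  r_B = 11 − 4 = 7

rB=7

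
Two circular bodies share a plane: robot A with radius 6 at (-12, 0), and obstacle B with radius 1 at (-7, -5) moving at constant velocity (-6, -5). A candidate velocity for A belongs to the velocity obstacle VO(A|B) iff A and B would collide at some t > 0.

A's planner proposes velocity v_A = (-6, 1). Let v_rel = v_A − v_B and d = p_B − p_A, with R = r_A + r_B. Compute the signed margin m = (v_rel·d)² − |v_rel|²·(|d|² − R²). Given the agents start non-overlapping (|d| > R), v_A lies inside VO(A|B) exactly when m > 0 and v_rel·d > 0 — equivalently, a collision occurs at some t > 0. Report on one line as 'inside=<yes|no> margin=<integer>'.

d = (5, -5),  |d|² = 50;  R = 6+1 = 7,  c = 50−7² = 1
v_rel = (0, 6),  |v_rel|² = 36;  v_rel·d = (0)·(5) + (6)·(-5) = -30
36·t² + 60·t + 1 = 0  ⇒  m = (-30)² − 36·1 = 864
m = 864 > 0,  v_rel·d = -30 < 0  ⇒  outside

inside=no margin=864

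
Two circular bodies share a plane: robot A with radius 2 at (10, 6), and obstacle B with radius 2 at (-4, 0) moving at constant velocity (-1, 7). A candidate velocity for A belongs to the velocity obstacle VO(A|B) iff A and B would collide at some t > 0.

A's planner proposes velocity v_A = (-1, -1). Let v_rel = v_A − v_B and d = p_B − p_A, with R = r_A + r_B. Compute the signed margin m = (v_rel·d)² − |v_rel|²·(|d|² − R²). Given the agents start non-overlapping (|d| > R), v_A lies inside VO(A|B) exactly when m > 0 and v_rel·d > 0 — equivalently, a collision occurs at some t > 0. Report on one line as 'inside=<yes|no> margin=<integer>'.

d = (-14, -6),  |d|² = 232;  R = 2+2 = 4,  c = 232−4² = 216
v_rel = (0, -8),  |v_rel|² = 64;  v_rel·d = (0)·(-14) + (-8)·(-6) = 48
64·t² − 96·t + 216 = 0  ⇒  m = 48² − 64·216 = -11520
m = -11520 < 0,  v_rel·d = 48 > 0  ⇒  outside

inside=no margin=-11520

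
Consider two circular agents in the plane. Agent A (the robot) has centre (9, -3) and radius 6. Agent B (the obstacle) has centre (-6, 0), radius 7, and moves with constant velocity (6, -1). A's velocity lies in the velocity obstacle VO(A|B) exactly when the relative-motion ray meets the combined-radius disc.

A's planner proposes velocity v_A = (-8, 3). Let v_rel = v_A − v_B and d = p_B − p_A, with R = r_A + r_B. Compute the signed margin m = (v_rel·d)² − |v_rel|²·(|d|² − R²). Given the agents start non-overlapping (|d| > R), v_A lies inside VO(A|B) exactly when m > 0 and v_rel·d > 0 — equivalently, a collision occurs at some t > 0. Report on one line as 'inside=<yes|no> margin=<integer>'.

d = (-15, 3),  |d|² = 234;  R = 6+7 = 13,  c = 234−13² = 65
v_rel = (-14, 4),  |v_rel|² = 212;  v_rel·d = (-14)·(-15) + (4)·(3) = 222
212·t² − 444·t + 65 = 0  ⇒  m = 222² − 212·65 = 35504
m = 35504 > 0,  v_rel·d = 222 > 0  ⇒  inside

inside=yes margin=35504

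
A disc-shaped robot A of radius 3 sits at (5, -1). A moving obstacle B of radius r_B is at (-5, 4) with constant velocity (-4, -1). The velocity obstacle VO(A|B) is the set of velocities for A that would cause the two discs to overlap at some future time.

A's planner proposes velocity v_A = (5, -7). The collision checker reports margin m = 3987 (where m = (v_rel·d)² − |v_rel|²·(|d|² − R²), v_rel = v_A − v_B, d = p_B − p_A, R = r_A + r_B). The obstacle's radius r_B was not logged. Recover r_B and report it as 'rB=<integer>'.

m = 3987
d = (-10, 5);  v_rel = (9, -6),  |v_rel|² = 117
v_rel×d = (9)·(5) − (-6)·(-10) = -15
since m = R²·117 − (-15)²:  R² = (225 + 3987) / 117 = 36
R = √36 = 6  ⇒  r_B = 6 − 3 = 3

rB=3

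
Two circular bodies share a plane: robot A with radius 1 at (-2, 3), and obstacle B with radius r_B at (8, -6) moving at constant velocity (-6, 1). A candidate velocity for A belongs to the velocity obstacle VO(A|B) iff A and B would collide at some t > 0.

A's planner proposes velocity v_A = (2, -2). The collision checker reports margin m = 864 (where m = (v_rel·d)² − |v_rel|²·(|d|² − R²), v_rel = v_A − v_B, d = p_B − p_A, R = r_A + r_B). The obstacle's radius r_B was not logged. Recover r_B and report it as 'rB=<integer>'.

m = 864
d = (10, -9);  v_rel = (8, -3),  |v_rel|² = 73
v_rel×d = (8)·(-9) − (-3)·(10) = -42
since m = R²·73 − (-42)²:  R² = (1764 + 864) / 73 = 36
R = √36 = 6  ⇒  r_B = 6 − 1 = 5

rB=5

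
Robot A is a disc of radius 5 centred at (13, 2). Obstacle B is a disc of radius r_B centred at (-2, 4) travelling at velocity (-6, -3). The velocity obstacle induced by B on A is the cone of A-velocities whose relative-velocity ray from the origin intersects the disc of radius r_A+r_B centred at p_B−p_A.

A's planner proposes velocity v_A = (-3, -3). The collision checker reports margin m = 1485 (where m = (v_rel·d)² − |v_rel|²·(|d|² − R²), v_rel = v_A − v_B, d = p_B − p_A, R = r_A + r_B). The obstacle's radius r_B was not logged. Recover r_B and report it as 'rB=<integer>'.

m = 1485
d = (-15, 2);  v_rel = (3, 0),  |v_rel|² = 9
v_rel×d = (3)·(2) − (0)·(-15) = 6
since m = R²·9 − 6²:  R² = (36 + 1485) / 9 = 169
R = √169 = 13  ⇒  r_B = 13 − 5 = 8

rB=8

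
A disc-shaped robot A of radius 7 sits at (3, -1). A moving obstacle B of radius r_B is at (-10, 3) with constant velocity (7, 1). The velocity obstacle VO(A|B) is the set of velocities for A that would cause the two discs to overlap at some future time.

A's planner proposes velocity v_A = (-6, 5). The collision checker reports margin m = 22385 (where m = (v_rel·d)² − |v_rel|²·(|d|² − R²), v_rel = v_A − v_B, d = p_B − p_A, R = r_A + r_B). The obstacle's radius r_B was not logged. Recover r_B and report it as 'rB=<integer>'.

m = 22385
d = (-13, 4);  v_rel = (-13, 4),  |v_rel|² = 185
v_rel×d = (-13)·(4) − (4)·(-13) = 0
since m = R²·185 − 0²:  R² = (0 + 22385) / 185 = 121
R = √121 = 11  ⇒  r_B = 11 − 7 = 4

rB=4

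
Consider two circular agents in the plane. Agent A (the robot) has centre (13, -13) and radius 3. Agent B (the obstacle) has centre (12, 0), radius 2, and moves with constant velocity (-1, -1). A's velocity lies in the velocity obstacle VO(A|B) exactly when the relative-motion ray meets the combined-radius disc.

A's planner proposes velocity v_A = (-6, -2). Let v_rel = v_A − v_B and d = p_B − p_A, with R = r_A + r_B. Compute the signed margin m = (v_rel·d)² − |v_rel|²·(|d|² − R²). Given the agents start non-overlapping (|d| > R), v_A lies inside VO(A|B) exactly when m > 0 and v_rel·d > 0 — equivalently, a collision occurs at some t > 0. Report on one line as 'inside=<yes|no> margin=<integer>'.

d = (-1, 13),  |d|² = 170;  R = 3+2 = 5,  c = 170−5² = 145
v_rel = (-5, -1),  |v_rel|² = 26;  v_rel·d = (-5)·(-1) + (-1)·(13) = -8
26·t² + 16·t + 145 = 0  ⇒  m = (-8)² − 26·145 = -3706
m = -3706 < 0,  v_rel·d = -8 < 0  ⇒  outside

inside=no margin=-3706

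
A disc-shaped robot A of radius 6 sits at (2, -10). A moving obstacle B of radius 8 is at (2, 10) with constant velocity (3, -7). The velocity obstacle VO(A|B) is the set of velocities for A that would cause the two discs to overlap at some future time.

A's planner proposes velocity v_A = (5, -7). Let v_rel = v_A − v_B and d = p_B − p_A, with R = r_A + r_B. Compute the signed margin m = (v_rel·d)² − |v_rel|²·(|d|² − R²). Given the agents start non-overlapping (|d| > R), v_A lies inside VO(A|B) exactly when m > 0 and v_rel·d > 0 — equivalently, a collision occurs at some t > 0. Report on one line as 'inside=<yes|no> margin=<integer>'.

d = (0, 20),  |d|² = 400;  R = 6+8 = 14,  c = 400−14² = 204
v_rel = (2, 0),  |v_rel|² = 4;  v_rel·d = (2)·(0) + (0)·(20) = 0
4·t² − 0·t + 204 = 0  ⇒  m = 0² − 4·204 = -816
m = -816 < 0,  v_rel·d = 0 = 0  ⇒  outside

inside=no margin=-816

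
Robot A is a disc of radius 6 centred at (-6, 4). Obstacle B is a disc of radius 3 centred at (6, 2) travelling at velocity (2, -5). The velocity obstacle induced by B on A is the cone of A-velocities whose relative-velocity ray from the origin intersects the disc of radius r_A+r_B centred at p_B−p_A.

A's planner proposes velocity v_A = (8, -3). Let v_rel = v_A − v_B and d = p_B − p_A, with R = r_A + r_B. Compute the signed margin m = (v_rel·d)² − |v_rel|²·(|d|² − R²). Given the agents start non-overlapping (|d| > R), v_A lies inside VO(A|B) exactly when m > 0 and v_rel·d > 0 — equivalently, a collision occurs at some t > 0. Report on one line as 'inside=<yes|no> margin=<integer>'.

d = (12, -2),  |d|² = 148;  R = 6+3 = 9,  c = 148−9² = 67
v_rel = (6, 2),  |v_rel|² = 40;  v_rel·d = (6)·(12) + (2)·(-2) = 68
40·t² − 136·t + 67 = 0  ⇒  m = 68² − 40·67 = 1944
m = 1944 > 0,  v_rel·d = 68 > 0  ⇒  inside

inside=yes margin=1944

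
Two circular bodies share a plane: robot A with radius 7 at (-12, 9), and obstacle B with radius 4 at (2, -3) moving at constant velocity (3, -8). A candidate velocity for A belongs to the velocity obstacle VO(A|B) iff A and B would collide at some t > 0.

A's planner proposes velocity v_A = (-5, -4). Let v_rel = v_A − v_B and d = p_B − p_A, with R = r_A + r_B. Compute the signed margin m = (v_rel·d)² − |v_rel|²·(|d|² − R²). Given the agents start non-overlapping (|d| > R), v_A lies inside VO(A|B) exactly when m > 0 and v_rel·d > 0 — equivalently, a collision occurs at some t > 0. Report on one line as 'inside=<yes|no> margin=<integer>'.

d = (14, -12),  |d|² = 340;  R = 7+4 = 11,  c = 340−11² = 219
v_rel = (-8, 4),  |v_rel|² = 80;  v_rel·d = (-8)·(14) + (4)·(-12) = -160
80·t² + 320·t + 219 = 0  ⇒  m = (-160)² − 80·219 = 8080
m = 8080 > 0,  v_rel·d = -160 < 0  ⇒  outside

inside=no margin=8080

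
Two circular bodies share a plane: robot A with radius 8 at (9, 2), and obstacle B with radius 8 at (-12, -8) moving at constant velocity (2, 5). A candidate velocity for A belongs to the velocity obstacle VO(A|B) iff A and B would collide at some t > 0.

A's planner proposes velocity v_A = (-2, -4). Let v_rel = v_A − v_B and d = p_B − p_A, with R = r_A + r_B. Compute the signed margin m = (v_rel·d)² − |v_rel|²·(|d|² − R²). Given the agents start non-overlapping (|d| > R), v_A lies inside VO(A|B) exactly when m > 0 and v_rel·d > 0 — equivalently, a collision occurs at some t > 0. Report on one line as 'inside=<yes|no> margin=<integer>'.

d = (-21, -10),  |d|² = 541;  R = 8+8 = 16,  c = 541−16² = 285
v_rel = (-4, -9),  |v_rel|² = 97;  v_rel·d = (-4)·(-21) + (-9)·(-10) = 174
97·t² − 348·t + 285 = 0  ⇒  m = 174² − 97·285 = 2631
m = 2631 > 0,  v_rel·d = 174 > 0  ⇒  inside

inside=yes margin=2631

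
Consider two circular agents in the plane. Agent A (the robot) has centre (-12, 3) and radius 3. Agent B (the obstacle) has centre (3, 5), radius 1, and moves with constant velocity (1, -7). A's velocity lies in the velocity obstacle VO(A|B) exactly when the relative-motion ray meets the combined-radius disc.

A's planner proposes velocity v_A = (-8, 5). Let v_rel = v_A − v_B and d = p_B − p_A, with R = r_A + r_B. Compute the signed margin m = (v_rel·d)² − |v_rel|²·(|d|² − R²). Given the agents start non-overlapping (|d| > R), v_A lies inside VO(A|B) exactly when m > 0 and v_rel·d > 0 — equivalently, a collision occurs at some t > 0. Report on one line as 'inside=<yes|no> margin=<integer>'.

d = (15, 2),  |d|² = 229;  R = 3+1 = 4,  c = 229−4² = 213
v_rel = (-9, 12),  |v_rel|² = 225;  v_rel·d = (-9)·(15) + (12)·(2) = -111
225·t² + 222·t + 213 = 0  ⇒  m = (-111)² − 225·213 = -35604
m = -35604 < 0,  v_rel·d = -111 < 0  ⇒  outside

inside=no margin=-35604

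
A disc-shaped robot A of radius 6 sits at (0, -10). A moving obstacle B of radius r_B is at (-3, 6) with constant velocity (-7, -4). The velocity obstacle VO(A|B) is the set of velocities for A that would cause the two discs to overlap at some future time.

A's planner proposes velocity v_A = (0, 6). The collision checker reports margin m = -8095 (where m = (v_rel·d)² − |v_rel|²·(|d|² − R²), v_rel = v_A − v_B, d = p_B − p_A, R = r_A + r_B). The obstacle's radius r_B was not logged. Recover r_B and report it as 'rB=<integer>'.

m = -8095
d = (-3, 16);  v_rel = (7, 10),  |v_rel|² = 149
v_rel×d = (7)·(16) − (10)·(-3) = 142
since m = R²·149 − 142²:  R² = (20164 + -8095) / 149 = 81
R = √81 = 9  ⇒  r_B = 9 − 6 = 3

rB=3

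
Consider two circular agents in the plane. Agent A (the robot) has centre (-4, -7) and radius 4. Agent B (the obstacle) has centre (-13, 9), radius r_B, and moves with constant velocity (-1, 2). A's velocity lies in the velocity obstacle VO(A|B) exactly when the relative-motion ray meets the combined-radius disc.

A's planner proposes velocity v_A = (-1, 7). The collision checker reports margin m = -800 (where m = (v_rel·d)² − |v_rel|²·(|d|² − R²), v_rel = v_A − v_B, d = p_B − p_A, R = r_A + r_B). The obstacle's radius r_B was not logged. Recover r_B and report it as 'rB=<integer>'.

m = -800
d = (-9, 16);  v_rel = (0, 5),  |v_rel|² = 25
v_rel×d = (0)·(16) − (5)·(-9) = 45
since m = R²·25 − 45²:  R² = (2025 + -800) / 25 = 49
R = √49 = 7  ⇒  r_B = 7 − 4 = 3

rB=3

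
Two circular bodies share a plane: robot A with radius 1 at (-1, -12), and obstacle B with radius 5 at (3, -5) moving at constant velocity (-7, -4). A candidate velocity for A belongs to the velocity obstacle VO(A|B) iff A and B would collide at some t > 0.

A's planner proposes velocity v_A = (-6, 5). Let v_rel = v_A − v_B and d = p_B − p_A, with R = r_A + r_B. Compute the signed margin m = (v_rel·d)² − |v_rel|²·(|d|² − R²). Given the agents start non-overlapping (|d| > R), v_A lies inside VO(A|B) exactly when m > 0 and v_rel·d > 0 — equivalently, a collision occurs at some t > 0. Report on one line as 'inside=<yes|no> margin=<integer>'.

d = (4, 7),  |d|² = 65;  R = 1+5 = 6,  c = 65−6² = 29
v_rel = (1, 9),  |v_rel|² = 82;  v_rel·d = (1)·(4) + (9)·(7) = 67
82·t² − 134·t + 29 = 0  ⇒  m = 67² − 82·29 = 2111
m = 2111 > 0,  v_rel·d = 67 > 0  ⇒  inside

inside=yes margin=2111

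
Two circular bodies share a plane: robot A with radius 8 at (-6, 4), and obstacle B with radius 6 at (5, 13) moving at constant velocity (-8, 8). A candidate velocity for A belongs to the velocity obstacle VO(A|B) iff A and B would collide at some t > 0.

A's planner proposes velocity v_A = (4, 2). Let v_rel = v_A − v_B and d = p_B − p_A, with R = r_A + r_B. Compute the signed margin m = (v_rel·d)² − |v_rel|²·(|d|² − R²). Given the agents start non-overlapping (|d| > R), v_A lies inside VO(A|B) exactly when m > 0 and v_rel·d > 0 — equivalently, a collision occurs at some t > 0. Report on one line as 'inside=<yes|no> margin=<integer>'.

d = (11, 9),  |d|² = 202;  R = 8+6 = 14,  c = 202−14² = 6
v_rel = (12, -6),  |v_rel|² = 180;  v_rel·d = (12)·(11) + (-6)·(9) = 78
180·t² − 156·t + 6 = 0  ⇒  m = 78² − 180·6 = 5004
m = 5004 > 0,  v_rel·d = 78 > 0  ⇒  inside

inside=yes margin=5004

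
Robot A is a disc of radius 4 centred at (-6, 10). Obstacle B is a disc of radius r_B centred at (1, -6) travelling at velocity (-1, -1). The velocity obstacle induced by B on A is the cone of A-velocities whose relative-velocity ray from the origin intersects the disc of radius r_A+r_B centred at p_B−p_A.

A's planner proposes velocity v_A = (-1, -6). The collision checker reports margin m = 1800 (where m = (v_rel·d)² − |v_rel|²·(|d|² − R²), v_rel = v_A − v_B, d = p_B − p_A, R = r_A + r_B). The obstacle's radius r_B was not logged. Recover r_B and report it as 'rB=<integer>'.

m = 1800
d = (7, -16);  v_rel = (0, -5),  |v_rel|² = 25
v_rel×d = (0)·(-16) − (-5)·(7) = 35
since m = R²·25 − 35²:  R² = (1225 + 1800) / 25 = 121
R = √121 = 11  ⇒  r_B = 11 − 4 = 7

rB=7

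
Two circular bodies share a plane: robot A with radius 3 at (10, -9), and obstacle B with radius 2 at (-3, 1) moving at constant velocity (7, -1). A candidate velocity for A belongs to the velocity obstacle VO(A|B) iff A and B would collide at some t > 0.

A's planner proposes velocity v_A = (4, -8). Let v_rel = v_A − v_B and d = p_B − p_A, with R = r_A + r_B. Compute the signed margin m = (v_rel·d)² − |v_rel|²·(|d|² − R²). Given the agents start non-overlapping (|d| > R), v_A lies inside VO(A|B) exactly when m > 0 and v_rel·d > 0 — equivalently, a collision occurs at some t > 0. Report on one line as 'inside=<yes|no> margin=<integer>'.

d = (-13, 10),  |d|² = 269;  R = 3+2 = 5,  c = 269−5² = 244
v_rel = (-3, -7),  |v_rel|² = 58;  v_rel·d = (-3)·(-13) + (-7)·(10) = -31
58·t² + 62·t + 244 = 0  ⇒  m = (-31)² − 58·244 = -13191
m = -13191 < 0,  v_rel·d = -31 < 0  ⇒  outside

inside=no margin=-13191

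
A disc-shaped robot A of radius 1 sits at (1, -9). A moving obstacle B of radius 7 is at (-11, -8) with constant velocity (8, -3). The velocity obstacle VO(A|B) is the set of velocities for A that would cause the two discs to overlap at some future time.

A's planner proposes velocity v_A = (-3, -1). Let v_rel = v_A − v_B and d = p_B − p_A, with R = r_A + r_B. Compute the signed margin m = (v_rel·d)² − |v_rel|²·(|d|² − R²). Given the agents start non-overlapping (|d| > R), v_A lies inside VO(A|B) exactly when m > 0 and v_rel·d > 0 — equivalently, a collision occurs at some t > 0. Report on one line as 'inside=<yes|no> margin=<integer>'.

d = (-12, 1),  |d|² = 145;  R = 1+7 = 8,  c = 145−8² = 81
v_rel = (-11, 2),  |v_rel|² = 125;  v_rel·d = (-11)·(-12) + (2)·(1) = 134
125·t² − 268·t + 81 = 0  ⇒  m = 134² − 125·81 = 7831
m = 7831 > 0,  v_rel·d = 134 > 0  ⇒  inside

inside=yes margin=7831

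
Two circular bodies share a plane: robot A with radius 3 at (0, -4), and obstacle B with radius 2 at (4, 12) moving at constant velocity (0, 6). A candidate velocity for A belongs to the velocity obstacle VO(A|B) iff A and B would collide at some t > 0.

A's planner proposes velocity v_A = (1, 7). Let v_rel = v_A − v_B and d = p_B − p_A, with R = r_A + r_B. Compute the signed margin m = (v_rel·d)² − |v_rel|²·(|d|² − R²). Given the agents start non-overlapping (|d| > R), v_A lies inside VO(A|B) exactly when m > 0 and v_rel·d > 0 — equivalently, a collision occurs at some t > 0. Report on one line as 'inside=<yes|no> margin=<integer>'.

d = (4, 16),  |d|² = 272;  R = 3+2 = 5,  c = 272−5² = 247
v_rel = (1, 1),  |v_rel|² = 2;  v_rel·d = (1)·(4) + (1)·(16) = 20
2·t² − 40·t + 247 = 0  ⇒  m = 20² − 2·247 = -94
m = -94 < 0,  v_rel·d = 20 > 0  ⇒  outside

inside=no margin=-94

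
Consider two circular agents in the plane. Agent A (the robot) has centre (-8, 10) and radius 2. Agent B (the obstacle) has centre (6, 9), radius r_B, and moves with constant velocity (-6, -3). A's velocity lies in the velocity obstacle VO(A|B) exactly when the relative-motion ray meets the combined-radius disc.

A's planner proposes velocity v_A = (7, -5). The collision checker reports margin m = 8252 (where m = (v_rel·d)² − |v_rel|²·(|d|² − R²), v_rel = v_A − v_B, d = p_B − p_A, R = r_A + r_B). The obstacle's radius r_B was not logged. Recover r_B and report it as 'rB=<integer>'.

m = 8252
d = (14, -1);  v_rel = (13, -2),  |v_rel|² = 173
v_rel×d = (13)·(-1) − (-2)·(14) = 15
since m = R²·173 − 15²:  R² = (225 + 8252) / 173 = 49
R = √49 = 7  ⇒  r_B = 7 − 2 = 5

rB=5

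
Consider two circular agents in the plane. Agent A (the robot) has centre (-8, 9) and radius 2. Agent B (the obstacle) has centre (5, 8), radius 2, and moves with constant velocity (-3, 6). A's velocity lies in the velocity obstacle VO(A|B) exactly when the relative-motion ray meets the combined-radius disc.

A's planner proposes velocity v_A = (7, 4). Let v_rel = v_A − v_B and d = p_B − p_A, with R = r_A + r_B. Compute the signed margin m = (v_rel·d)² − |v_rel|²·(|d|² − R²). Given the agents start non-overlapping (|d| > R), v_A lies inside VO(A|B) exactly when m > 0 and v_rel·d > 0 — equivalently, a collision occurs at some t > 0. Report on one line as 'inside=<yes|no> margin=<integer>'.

d = (13, -1),  |d|² = 170;  R = 2+2 = 4,  c = 170−4² = 154
v_rel = (10, -2),  |v_rel|² = 104;  v_rel·d = (10)·(13) + (-2)·(-1) = 132
104·t² − 264·t + 154 = 0  ⇒  m = 132² − 104·154 = 1408
m = 1408 > 0,  v_rel·d = 132 > 0  ⇒  inside

inside=yes margin=1408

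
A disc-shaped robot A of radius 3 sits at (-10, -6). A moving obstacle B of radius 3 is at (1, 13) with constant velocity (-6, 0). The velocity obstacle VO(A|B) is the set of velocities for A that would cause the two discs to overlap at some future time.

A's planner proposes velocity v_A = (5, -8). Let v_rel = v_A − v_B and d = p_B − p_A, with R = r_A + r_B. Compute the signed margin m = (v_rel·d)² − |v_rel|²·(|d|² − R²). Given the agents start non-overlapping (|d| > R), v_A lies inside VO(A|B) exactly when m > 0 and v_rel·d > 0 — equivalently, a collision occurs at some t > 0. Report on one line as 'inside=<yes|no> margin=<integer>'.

d = (11, 19),  |d|² = 482;  R = 3+3 = 6,  c = 482−6² = 446
v_rel = (11, -8),  |v_rel|² = 185;  v_rel·d = (11)·(11) + (-8)·(19) = -31
185·t² + 62·t + 446 = 0  ⇒  m = (-31)² − 185·446 = -81549
m = -81549 < 0,  v_rel·d = -31 < 0  ⇒  outside

inside=no margin=-81549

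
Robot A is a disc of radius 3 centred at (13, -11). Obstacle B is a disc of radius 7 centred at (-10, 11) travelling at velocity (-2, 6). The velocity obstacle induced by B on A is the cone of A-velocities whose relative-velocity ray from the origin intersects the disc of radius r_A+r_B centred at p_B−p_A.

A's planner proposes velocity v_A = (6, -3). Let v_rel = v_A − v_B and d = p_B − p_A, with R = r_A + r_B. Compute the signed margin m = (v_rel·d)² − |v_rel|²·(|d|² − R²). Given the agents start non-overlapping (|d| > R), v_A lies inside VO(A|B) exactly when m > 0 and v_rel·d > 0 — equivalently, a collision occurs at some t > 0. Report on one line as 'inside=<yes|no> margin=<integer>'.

d = (-23, 22),  |d|² = 1013;  R = 3+7 = 10,  c = 1013−10² = 913
v_rel = (8, -9),  |v_rel|² = 145;  v_rel·d = (8)·(-23) + (-9)·(22) = -382
145·t² + 764·t + 913 = 0  ⇒  m = (-382)² − 145·913 = 13539
m = 13539 > 0,  v_rel·d = -382 < 0  ⇒  outside

inside=no margin=13539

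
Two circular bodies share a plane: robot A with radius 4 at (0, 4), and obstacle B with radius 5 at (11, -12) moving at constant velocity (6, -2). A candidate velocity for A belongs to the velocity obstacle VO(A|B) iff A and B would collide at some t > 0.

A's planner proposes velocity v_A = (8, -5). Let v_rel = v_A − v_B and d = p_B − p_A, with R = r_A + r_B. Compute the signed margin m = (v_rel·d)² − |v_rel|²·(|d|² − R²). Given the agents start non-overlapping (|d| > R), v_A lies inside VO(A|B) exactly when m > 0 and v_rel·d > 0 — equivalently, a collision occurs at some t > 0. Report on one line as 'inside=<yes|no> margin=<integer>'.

d = (11, -16),  |d|² = 377;  R = 4+5 = 9,  c = 377−9² = 296
v_rel = (2, -3),  |v_rel|² = 13;  v_rel·d = (2)·(11) + (-3)·(-16) = 70
13·t² − 140·t + 296 = 0  ⇒  m = 70² − 13·296 = 1052
m = 1052 > 0,  v_rel·d = 70 > 0  ⇒  inside

inside=yes margin=1052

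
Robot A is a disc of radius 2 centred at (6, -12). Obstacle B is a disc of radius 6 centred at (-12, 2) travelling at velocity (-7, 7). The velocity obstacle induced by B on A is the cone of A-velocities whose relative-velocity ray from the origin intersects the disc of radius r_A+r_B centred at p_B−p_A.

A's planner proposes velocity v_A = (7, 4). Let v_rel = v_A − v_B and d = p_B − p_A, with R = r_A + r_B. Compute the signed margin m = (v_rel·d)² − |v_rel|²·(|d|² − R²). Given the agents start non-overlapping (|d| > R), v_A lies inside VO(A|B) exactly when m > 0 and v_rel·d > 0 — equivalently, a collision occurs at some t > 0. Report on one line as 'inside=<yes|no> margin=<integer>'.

d = (-18, 14),  |d|² = 520;  R = 2+6 = 8,  c = 520−8² = 456
v_rel = (14, -3),  |v_rel|² = 205;  v_rel·d = (14)·(-18) + (-3)·(14) = -294
205·t² + 588·t + 456 = 0  ⇒  m = (-294)² − 205·456 = -7044
m = -7044 < 0,  v_rel·d = -294 < 0  ⇒  outside

inside=no margin=-7044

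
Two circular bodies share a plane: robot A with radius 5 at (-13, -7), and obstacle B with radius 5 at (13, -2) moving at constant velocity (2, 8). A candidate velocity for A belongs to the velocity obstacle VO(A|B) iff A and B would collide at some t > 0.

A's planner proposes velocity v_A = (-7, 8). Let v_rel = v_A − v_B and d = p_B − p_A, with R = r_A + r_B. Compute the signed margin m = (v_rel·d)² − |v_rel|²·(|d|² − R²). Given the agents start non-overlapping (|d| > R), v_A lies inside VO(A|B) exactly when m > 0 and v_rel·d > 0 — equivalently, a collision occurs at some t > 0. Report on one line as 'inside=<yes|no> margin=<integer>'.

d = (26, 5),  |d|² = 701;  R = 5+5 = 10,  c = 701−10² = 601
v_rel = (-9, 0),  |v_rel|² = 81;  v_rel·d = (-9)·(26) + (0)·(5) = -234
81·t² + 468·t + 601 = 0  ⇒  m = (-234)² − 81·601 = 6075
m = 6075 > 0,  v_rel·d = -234 < 0  ⇒  outside

inside=no margin=6075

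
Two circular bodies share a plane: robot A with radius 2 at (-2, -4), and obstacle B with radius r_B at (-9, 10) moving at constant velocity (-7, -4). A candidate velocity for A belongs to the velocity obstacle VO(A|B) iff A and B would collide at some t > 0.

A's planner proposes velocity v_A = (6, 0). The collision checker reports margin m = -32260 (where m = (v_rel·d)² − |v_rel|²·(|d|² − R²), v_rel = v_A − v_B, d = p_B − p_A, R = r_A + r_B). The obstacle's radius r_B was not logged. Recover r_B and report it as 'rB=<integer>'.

m = -32260
d = (-7, 14);  v_rel = (13, 4),  |v_rel|² = 185
v_rel×d = (13)·(14) − (4)·(-7) = 210
since m = R²·185 − 210²:  R² = (44100 + -32260) / 185 = 64
R = √64 = 8  ⇒  r_B = 8 − 2 = 6

rB=6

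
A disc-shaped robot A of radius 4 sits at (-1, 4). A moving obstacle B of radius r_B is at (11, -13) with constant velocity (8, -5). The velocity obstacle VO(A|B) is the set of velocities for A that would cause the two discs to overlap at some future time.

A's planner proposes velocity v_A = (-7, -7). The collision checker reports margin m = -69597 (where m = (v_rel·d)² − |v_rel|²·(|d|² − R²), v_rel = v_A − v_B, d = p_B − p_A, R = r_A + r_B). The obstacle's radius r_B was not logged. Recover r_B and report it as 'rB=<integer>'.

m = -69597
d = (12, -17);  v_rel = (-15, -2),  |v_rel|² = 229
v_rel×d = (-15)·(-17) − (-2)·(12) = 279
since m = R²·229 − 279²:  R² = (77841 + -69597) / 229 = 36
R = √36 = 6  ⇒  r_B = 6 − 4 = 2

rB=2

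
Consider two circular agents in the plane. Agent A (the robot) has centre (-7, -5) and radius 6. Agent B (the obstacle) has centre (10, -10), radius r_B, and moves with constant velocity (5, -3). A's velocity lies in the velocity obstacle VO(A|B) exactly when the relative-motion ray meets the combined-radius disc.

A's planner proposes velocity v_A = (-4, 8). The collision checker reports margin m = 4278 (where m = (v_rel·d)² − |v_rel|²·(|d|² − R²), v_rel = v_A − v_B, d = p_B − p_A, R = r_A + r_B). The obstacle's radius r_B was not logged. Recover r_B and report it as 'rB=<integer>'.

m = 4278
d = (17, -5);  v_rel = (-9, 11),  |v_rel|² = 202
v_rel×d = (-9)·(-5) − (11)·(17) = -142
since m = R²·202 − (-142)²:  R² = (20164 + 4278) / 202 = 121
R = √121 = 11  ⇒  r_B = 11 − 6 = 5

rB=5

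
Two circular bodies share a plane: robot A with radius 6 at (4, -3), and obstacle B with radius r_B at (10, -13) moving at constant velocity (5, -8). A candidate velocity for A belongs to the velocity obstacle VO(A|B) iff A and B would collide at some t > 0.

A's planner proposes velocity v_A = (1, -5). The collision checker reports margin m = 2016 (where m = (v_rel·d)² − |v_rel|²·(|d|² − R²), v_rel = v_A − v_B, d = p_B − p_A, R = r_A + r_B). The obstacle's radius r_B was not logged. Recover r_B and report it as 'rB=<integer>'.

m = 2016
d = (6, -10);  v_rel = (-4, 3),  |v_rel|² = 25
v_rel×d = (-4)·(-10) − (3)·(6) = 22
since m = R²·25 − 22²:  R² = (484 + 2016) / 25 = 100
R = √100 = 10  ⇒  r_B = 10 − 6 = 4

rB=4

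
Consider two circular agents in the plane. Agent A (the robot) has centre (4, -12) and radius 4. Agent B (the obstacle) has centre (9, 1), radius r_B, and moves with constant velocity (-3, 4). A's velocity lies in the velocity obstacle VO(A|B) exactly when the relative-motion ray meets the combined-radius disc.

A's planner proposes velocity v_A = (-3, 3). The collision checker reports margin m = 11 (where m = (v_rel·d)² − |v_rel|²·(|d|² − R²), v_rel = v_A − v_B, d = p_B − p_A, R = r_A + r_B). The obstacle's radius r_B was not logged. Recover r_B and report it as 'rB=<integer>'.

m = 11
d = (5, 13);  v_rel = (0, -1),  |v_rel|² = 1
v_rel×d = (0)·(13) − (-1)·(5) = 5
since m = R²·1 − 5²:  R² = (25 + 11) / 1 = 36
R = √36 = 6  ⇒  r_B = 6 − 4 = 2

rB=2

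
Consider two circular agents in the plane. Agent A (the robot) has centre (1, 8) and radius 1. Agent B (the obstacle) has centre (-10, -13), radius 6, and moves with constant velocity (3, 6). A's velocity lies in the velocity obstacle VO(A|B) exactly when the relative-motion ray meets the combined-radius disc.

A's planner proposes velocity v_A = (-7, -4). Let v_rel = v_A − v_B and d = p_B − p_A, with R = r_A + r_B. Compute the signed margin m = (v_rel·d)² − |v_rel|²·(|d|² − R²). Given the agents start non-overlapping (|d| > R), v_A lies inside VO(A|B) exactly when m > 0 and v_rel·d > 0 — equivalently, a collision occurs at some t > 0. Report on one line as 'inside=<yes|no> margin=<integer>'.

d = (-11, -21),  |d|² = 562;  R = 1+6 = 7,  c = 562−7² = 513
v_rel = (-10, -10),  |v_rel|² = 200;  v_rel·d = (-10)·(-11) + (-10)·(-21) = 320
200·t² − 640·t + 513 = 0  ⇒  m = 320² − 200·513 = -200
m = -200 < 0,  v_rel·d = 320 > 0  ⇒  outside

inside=no margin=-200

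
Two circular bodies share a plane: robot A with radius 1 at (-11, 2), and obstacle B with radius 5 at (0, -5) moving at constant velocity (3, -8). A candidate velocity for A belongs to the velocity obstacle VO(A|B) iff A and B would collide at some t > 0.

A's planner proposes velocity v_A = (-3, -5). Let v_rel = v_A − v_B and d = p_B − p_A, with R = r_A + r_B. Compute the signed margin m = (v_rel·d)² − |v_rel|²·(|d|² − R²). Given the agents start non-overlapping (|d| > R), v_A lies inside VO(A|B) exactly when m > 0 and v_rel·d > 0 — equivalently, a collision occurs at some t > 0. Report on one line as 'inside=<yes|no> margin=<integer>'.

d = (11, -7),  |d|² = 170;  R = 1+5 = 6,  c = 170−6² = 134
v_rel = (-6, 3),  |v_rel|² = 45;  v_rel·d = (-6)·(11) + (3)·(-7) = -87
45·t² + 174·t + 134 = 0  ⇒  m = (-87)² − 45·134 = 1539
m = 1539 > 0,  v_rel·d = -87 < 0  ⇒  outside

inside=no margin=1539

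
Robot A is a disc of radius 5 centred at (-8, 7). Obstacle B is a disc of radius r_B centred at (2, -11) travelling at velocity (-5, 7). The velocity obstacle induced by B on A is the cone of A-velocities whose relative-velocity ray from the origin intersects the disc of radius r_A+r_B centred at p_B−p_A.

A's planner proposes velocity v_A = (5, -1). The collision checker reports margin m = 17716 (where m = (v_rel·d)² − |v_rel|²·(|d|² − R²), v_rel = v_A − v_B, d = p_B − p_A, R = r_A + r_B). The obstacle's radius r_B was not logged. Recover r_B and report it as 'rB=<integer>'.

m = 17716
d = (10, -18);  v_rel = (10, -8),  |v_rel|² = 164
v_rel×d = (10)·(-18) − (-8)·(10) = -100
since m = R²·164 − (-100)²:  R² = (10000 + 17716) / 164 = 169
R = √169 = 13  ⇒  r_B = 13 − 5 = 8

rB=8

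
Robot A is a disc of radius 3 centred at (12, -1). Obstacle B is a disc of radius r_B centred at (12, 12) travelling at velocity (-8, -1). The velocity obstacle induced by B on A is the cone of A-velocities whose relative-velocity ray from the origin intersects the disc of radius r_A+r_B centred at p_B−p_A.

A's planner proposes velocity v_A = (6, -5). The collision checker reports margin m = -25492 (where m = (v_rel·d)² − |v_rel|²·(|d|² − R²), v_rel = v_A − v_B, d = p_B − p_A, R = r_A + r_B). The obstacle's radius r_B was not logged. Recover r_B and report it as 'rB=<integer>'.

m = -25492
d = (0, 13);  v_rel = (14, -4),  |v_rel|² = 212
v_rel×d = (14)·(13) − (-4)·(0) = 182
since m = R²·212 − 182²:  R² = (33124 + -25492) / 212 = 36
R = √36 = 6  ⇒  r_B = 6 − 3 = 3

rB=3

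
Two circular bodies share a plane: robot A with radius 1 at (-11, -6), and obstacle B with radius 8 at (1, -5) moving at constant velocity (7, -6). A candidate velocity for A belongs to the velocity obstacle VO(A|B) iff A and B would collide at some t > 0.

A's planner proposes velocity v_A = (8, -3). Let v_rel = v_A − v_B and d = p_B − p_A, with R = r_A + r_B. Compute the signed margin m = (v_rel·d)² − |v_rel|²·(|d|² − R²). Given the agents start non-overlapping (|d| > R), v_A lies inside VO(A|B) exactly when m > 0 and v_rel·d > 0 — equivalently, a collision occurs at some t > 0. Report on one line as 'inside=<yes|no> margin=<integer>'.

d = (12, 1),  |d|² = 145;  R = 1+8 = 9,  c = 145−9² = 64
v_rel = (1, 3),  |v_rel|² = 10;  v_rel·d = (1)·(12) + (3)·(1) = 15
10·t² − 30·t + 64 = 0  ⇒  m = 15² − 10·64 = -415
m = -415 < 0,  v_rel·d = 15 > 0  ⇒  outside

inside=no margin=-415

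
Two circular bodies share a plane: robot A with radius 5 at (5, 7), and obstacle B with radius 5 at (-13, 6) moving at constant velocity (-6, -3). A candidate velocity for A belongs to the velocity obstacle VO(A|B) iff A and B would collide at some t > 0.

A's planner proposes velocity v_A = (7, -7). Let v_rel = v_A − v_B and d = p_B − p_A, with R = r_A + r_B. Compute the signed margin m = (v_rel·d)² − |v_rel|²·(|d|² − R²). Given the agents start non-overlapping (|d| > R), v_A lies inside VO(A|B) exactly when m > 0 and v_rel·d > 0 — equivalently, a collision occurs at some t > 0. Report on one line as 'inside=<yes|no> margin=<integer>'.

d = (-18, -1),  |d|² = 325;  R = 5+5 = 10,  c = 325−10² = 225
v_rel = (13, -4),  |v_rel|² = 185;  v_rel·d = (13)·(-18) + (-4)·(-1) = -230
185·t² + 460·t + 225 = 0  ⇒  m = (-230)² − 185·225 = 11275
m = 11275 > 0,  v_rel·d = -230 < 0  ⇒  outside

inside=no margin=11275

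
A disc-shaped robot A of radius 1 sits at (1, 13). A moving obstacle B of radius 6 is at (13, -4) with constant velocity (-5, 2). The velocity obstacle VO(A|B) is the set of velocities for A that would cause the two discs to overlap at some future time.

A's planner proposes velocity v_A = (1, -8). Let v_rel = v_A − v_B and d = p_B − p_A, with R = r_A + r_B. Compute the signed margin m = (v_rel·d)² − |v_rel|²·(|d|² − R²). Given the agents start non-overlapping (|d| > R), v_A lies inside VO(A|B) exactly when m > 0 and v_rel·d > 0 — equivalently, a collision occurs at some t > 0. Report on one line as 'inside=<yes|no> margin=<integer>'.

d = (12, -17),  |d|² = 433;  R = 1+6 = 7,  c = 433−7² = 384
v_rel = (6, -10),  |v_rel|² = 136;  v_rel·d = (6)·(12) + (-10)·(-17) = 242
136·t² − 484·t + 384 = 0  ⇒  m = 242² − 136·384 = 6340
m = 6340 > 0,  v_rel·d = 242 > 0  ⇒  inside

inside=yes margin=6340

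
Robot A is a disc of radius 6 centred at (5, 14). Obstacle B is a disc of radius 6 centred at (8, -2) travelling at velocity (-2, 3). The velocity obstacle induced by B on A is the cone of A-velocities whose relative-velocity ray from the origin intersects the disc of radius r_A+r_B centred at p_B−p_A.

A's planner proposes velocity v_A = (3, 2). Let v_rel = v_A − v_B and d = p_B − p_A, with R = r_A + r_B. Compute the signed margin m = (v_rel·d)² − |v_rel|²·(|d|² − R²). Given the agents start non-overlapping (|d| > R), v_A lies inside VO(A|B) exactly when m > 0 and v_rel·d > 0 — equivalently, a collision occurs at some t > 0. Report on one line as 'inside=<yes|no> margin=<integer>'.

d = (3, -16),  |d|² = 265;  R = 6+6 = 12,  c = 265−12² = 121
v_rel = (5, -1),  |v_rel|² = 26;  v_rel·d = (5)·(3) + (-1)·(-16) = 31
26·t² − 62·t + 121 = 0  ⇒  m = 31² − 26·121 = -2185
m = -2185 < 0,  v_rel·d = 31 > 0  ⇒  outside

inside=no margin=-2185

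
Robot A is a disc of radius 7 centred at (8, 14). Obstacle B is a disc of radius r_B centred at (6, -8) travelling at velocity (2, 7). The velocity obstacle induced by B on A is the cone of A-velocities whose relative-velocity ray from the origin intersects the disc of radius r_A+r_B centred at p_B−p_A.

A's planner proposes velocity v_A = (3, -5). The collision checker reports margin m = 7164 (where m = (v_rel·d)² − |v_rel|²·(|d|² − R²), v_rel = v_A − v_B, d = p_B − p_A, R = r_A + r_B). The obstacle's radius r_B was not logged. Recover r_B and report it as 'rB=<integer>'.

m = 7164
d = (-2, -22);  v_rel = (1, -12),  |v_rel|² = 145
v_rel×d = (1)·(-22) − (-12)·(-2) = -46
since m = R²·145 − (-46)²:  R² = (2116 + 7164) / 145 = 64
R = √64 = 8  ⇒  r_B = 8 − 7 = 1

rB=1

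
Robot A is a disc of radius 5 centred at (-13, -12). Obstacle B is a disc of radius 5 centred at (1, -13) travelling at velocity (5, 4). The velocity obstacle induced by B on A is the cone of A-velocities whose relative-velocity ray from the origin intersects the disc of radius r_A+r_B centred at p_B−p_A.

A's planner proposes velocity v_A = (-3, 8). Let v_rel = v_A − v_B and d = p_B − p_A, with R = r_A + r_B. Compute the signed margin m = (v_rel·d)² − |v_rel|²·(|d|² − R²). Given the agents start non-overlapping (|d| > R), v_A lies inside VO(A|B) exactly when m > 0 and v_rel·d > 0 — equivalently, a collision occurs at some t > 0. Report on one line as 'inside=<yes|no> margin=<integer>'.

d = (14, -1),  |d|² = 197;  R = 5+5 = 10,  c = 197−10² = 97
v_rel = (-8, 4),  |v_rel|² = 80;  v_rel·d = (-8)·(14) + (4)·(-1) = -116
80·t² + 232·t + 97 = 0  ⇒  m = (-116)² − 80·97 = 5696
m = 5696 > 0,  v_rel·d = -116 < 0  ⇒  outside

inside=no margin=5696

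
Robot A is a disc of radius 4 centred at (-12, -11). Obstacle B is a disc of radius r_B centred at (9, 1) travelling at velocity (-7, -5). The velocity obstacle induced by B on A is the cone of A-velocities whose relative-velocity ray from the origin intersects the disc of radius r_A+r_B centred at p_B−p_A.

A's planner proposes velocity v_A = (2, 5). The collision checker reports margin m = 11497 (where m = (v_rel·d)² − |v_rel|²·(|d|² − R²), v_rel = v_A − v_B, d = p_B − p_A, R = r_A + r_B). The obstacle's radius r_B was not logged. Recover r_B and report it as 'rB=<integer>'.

m = 11497
d = (21, 12);  v_rel = (9, 10),  |v_rel|² = 181
v_rel×d = (9)·(12) − (10)·(21) = -102
since m = R²·181 − (-102)²:  R² = (10404 + 11497) / 181 = 121
R = √121 = 11  ⇒  r_B = 11 − 4 = 7

rB=7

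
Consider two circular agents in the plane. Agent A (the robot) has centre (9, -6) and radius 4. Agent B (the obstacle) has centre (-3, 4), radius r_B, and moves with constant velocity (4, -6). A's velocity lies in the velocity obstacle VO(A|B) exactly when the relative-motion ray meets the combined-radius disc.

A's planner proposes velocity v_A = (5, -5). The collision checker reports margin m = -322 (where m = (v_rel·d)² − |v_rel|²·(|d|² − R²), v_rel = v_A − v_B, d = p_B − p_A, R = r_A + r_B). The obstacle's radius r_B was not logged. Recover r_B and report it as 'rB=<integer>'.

m = -322
d = (-12, 10);  v_rel = (1, 1),  |v_rel|² = 2
v_rel×d = (1)·(10) − (1)·(-12) = 22
since m = R²·2 − 22²:  R² = (484 + -322) / 2 = 81
R = √81 = 9  ⇒  r_B = 9 − 4 = 5

rB=5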